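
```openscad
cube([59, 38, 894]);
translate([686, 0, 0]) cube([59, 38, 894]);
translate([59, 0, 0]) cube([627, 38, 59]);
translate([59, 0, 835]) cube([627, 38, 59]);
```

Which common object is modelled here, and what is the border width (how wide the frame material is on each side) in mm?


A picture frame. The border width is 59 mm.

Four thin pieces enclosing a rectangular opening — a picture frame. The two full-height stiles are 894 mm tall; the top rail sits at z = 835 and is 59 mm tall, so the border above the opening is 894 − 835 = 59 mm, matching the stile x-width.


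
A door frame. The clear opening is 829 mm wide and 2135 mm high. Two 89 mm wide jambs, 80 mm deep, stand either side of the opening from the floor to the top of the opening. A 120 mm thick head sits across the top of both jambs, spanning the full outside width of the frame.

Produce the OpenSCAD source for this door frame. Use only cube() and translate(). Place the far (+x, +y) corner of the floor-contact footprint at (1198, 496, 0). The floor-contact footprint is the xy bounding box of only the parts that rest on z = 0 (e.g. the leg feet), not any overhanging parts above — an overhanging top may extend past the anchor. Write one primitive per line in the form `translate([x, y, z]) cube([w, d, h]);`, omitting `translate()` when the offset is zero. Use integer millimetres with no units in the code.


translate([191, 416, 0]) cube([89, 80, 2135]);
translate([1109, 416, 0]) cube([89, 80, 2135]);
translate([191, 416, 2135]) cube([1007, 80, 120]);


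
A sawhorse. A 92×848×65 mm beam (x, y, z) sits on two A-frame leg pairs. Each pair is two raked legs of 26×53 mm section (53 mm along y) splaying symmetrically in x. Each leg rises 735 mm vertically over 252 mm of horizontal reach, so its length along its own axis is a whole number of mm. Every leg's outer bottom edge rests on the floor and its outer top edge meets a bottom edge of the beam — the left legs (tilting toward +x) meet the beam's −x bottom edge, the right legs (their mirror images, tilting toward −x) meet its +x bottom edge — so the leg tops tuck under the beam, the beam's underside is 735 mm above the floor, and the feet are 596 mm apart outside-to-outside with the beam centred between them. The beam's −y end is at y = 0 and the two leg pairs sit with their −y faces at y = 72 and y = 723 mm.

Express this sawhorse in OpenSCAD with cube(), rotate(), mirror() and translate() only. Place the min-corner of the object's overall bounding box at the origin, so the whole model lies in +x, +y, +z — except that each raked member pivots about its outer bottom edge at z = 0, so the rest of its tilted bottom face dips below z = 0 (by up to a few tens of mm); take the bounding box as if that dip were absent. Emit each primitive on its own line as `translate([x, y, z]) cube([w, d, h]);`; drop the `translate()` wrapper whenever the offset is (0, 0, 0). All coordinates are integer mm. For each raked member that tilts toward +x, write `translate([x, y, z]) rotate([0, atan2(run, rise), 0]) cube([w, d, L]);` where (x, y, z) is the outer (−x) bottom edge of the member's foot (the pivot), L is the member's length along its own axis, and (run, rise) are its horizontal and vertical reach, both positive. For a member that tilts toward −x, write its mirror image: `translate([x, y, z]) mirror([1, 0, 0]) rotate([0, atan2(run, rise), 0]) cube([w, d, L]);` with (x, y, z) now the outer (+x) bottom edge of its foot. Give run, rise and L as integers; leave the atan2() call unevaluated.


// leg length = √(252² + 735²) = 777
// right-leg outer foot x = 2·252 + 92 = 596
// beam min-corner = (252, 0, 735)
translate([252, 0, 735]) cube([92, 848, 65]);
translate([0, 72, 0]) rotate([0, atan2(252, 735), 0]) cube([26, 53, 777]);
translate([596, 72, 0]) mirror([1, 0, 0]) rotate([0, atan2(252, 735), 0]) cube([26, 53, 777]);
translate([0, 723, 0]) rotate([0, atan2(252, 735), 0]) cube([26, 53, 777]);
translate([596, 723, 0]) mirror([1, 0, 0]) rotate([0, atan2(252, 735), 0]) cube([26, 53, 777]);


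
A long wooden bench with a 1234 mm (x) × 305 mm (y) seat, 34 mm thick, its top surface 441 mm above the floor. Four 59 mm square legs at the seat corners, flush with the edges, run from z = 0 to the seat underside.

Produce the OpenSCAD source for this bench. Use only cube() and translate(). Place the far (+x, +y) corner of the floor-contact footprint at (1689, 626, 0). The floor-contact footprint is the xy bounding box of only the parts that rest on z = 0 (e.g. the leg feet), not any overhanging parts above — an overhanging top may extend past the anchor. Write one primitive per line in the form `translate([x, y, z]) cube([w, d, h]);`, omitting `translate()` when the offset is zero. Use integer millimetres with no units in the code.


translate([455, 321, 407]) cube([1234, 305, 34]);
translate([455, 321, 0]) cube([59, 59, 407]);
translate([455, 567, 0]) cube([59, 59, 407]);
translate([1630, 321, 0]) cube([59, 59, 407]);
translate([1630, 567, 0]) cube([59, 59, 407]);


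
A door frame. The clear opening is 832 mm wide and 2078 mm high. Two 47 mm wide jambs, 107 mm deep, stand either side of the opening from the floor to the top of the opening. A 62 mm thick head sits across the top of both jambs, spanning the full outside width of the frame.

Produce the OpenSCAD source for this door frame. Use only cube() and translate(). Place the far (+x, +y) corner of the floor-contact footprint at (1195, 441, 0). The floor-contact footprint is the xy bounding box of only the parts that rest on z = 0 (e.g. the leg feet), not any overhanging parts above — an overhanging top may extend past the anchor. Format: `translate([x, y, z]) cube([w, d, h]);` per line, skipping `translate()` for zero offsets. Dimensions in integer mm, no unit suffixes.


translate([269, 334, 0]) cube([47, 107, 2078]);
translate([1148, 334, 0]) cube([47, 107, 2078]);
translate([269, 334, 2078]) cube([926, 107, 62]);


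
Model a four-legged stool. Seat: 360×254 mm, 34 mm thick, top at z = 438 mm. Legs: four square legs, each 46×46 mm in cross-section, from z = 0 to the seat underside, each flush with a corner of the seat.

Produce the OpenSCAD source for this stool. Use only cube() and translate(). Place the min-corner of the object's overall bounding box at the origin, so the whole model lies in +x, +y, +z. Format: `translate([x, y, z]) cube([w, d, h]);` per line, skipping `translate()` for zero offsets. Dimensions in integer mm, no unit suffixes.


translate([0, 0, 404]) cube([360, 254, 34]);
cube([46, 46, 404]);
translate([314, 0, 0]) cube([46, 46, 404]);
translate([0, 208, 0]) cube([46, 46, 404]);
translate([314, 208, 0]) cube([46, 46, 404]);


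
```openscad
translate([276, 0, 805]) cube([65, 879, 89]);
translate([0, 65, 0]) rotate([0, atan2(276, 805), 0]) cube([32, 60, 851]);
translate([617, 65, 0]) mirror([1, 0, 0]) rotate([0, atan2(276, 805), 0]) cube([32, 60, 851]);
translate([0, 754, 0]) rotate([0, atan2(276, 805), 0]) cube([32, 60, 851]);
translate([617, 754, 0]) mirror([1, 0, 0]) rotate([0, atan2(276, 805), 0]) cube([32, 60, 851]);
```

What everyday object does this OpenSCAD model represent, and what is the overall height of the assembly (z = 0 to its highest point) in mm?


A sawhorse. The overall height is 894 mm.

A beam across two mirrored pairs of raked legs — a sawhorse. The beam's underside is at z = 805 (matching the legs' vertical rise in atan2(276, 805)) and the beam is 89 mm tall, so its top is at 805 + 89 = 894 mm. The raked legs top out at the beam's underside, so that is the highest point.


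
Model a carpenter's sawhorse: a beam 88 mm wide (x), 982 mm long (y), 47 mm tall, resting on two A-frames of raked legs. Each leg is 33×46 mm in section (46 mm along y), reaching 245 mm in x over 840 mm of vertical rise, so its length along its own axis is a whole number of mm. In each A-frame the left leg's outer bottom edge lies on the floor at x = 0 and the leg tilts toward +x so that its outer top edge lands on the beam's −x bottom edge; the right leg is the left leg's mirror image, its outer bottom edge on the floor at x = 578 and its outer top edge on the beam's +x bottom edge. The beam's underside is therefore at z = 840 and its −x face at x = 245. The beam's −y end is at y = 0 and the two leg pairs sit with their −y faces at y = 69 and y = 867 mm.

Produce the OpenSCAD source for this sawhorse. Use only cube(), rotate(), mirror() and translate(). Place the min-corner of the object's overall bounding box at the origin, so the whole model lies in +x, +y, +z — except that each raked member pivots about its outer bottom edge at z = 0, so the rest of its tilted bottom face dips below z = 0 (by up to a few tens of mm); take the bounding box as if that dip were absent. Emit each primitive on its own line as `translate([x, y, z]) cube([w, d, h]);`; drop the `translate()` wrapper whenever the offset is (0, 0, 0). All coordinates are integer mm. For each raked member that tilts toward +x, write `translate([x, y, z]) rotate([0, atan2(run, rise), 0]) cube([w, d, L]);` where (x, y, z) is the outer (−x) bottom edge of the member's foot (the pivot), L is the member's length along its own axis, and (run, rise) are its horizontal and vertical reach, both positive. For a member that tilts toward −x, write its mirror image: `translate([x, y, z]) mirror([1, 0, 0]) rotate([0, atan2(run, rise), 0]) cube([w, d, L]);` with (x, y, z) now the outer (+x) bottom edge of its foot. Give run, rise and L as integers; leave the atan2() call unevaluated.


translate([245, 0, 840]) cube([88, 982, 47]);
translate([0, 69, 0]) rotate([0, atan2(245, 840), 0]) cube([33, 46, 875]);
translate([578, 69, 0]) mirror([1, 0, 0]) rotate([0, atan2(245, 840), 0]) cube([33, 46, 875]);
translate([0, 867, 0]) rotate([0, atan2(245, 840), 0]) cube([33, 46, 875]);
translate([578, 867, 0]) mirror([1, 0, 0]) rotate([0, atan2(245, 840), 0]) cube([33, 46, 875]);


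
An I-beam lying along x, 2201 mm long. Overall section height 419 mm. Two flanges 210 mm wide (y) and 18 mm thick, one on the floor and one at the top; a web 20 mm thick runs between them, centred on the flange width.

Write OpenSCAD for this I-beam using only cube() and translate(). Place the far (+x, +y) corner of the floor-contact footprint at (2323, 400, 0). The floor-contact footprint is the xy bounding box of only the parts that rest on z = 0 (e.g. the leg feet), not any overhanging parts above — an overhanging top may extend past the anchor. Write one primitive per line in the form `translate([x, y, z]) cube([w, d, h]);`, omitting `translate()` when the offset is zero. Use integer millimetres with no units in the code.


translate([122, 190, 0]) cube([2201, 210, 18]);
translate([122, 285, 18]) cube([2201, 20, 383]);
translate([122, 190, 401]) cube([2201, 210, 18]);


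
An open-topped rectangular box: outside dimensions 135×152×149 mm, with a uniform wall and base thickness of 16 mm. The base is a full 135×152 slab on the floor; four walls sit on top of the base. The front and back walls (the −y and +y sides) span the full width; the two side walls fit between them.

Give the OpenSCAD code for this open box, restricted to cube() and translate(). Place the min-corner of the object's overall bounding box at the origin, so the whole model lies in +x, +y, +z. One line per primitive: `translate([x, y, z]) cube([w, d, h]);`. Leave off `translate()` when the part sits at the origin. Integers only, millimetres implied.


cube([135, 152, 16]);
translate([0, 0, 16]) cube([135, 16, 133]);
translate([0, 136, 16]) cube([135, 16, 133]);
translate([0, 16, 16]) cube([16, 120, 133]);
translate([119, 16, 16]) cube([16, 120, 133]);


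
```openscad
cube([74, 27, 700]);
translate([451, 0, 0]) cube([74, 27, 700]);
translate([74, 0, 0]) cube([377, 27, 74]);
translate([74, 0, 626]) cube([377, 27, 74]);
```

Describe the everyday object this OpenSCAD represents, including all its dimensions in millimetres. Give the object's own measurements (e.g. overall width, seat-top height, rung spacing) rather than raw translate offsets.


A rectangular picture frame lying in the x–z plane (depth along y). The opening is 377 mm wide (x) by 552 mm tall (z), surrounded by a border 74 mm wide on all four sides. The frame is 27 mm deep and is made of two full-height vertical stiles with two horizontal rails fitted between them.


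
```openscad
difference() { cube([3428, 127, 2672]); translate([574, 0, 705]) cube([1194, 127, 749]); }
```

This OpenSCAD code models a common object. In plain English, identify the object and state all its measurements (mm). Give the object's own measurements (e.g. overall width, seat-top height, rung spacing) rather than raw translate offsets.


A wall 3428 mm long (x), 127 mm thick (y), 2672 mm tall, with a rectangular window opening cut through it. The opening is 1194 mm wide and 749 mm tall; its sill is at z = 705 mm and its near (−x) edge is 574 mm from the wall's −x end. The opening passes through the full wall thickness.


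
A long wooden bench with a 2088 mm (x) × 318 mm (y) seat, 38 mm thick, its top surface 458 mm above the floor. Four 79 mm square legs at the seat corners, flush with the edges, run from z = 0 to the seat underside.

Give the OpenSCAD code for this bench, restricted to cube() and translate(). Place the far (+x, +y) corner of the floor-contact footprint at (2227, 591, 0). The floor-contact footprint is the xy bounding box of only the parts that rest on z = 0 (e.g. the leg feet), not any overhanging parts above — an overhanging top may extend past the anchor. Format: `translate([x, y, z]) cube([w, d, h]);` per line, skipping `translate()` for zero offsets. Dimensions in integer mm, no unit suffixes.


translate([139, 273, 420]) cube([2088, 318, 38]);
translate([139, 273, 0]) cube([79, 79, 420]);
translate([139, 512, 0]) cube([79, 79, 420]);
translate([2148, 273, 0]) cube([79, 79, 420]);
translate([2148, 512, 0]) cube([79, 79, 420]);


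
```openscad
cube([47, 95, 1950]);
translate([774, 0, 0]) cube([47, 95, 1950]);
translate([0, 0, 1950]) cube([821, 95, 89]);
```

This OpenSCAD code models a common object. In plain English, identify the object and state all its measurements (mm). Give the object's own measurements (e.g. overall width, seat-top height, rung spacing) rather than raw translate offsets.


A door frame. The clear opening is 727 mm wide and 1950 mm high. Two 47 mm wide jambs, 95 mm deep, stand either side of the opening from the floor to the top of the opening. A 89 mm thick head sits across the top of both jambs, spanning the full outside width of the frame.


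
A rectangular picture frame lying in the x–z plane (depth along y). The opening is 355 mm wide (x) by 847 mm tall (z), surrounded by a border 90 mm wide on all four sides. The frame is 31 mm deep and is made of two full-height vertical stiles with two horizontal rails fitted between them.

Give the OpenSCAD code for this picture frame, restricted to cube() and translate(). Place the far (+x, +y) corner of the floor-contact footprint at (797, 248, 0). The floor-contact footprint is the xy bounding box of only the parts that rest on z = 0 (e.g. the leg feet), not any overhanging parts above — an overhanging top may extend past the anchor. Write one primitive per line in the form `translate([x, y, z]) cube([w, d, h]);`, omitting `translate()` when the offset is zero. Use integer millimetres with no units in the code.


translate([262, 217, 0]) cube([90, 31, 1027]);
translate([707, 217, 0]) cube([90, 31, 1027]);
translate([352, 217, 0]) cube([355, 31, 90]);
translate([352, 217, 937]) cube([355, 31, 90]);


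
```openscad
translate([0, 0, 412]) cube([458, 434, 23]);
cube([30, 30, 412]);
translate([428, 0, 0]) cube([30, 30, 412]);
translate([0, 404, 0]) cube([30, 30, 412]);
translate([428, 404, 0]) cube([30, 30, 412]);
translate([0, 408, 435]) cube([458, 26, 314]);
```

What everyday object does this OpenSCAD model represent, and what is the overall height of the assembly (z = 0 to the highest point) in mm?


A chair. The overall height is 749 mm.

A slab on four corner posts with a tall panel at the back — a chair. The seat slab sits at z = 412 with thickness 23, and the 314 mm backrest starts at the seat top, so the overall height is 412 + 23 + 314 = 749 mm.


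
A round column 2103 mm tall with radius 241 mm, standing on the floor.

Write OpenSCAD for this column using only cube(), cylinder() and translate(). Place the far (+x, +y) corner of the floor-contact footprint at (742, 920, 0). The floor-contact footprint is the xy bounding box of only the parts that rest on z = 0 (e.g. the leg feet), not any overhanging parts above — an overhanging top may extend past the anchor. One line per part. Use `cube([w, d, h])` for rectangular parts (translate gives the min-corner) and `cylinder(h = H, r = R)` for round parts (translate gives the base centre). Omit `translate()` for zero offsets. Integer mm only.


translate([501, 679, 0]) cylinder(h = 2103, r = 241);


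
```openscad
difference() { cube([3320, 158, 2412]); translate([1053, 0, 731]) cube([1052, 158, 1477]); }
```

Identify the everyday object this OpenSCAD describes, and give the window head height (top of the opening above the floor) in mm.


A wall with a window opening. The window head height is 2208 mm.

A wall with a rectangular opening subtracted — a window. Sill at z = 731, opening 1477 mm tall, so the head is at 731 + 1477 = 2208 mm.


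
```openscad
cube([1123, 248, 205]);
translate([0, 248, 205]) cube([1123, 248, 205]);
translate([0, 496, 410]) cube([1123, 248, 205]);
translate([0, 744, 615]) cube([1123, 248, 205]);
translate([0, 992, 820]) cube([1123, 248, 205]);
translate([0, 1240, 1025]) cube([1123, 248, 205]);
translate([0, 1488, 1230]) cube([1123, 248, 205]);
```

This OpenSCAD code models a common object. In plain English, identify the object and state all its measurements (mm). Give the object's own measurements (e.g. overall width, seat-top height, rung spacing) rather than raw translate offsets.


A straight staircase of 7 solid steps. Each step is 1123 mm wide (x), 248 mm deep (y, the going) and 205 mm tall (the rise). The first step rests on the floor; each subsequent step sits one going further in +y and one rise higher in +z, directly behind and above the previous step with no overlap.


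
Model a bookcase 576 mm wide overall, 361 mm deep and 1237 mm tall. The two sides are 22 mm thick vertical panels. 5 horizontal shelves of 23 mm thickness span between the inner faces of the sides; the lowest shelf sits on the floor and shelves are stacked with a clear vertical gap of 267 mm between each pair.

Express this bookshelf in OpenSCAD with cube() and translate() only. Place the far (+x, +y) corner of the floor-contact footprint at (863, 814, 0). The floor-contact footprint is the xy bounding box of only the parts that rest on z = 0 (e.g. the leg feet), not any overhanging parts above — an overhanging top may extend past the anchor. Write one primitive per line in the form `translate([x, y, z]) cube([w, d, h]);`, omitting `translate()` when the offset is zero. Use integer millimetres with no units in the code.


translate([287, 453, 0]) cube([22, 361, 1237]);
translate([841, 453, 0]) cube([22, 361, 1237]);
translate([309, 453, 0]) cube([532, 361, 23]);
translate([309, 453, 290]) cube([532, 361, 23]);
translate([309, 453, 580]) cube([532, 361, 23]);
translate([309, 453, 870]) cube([532, 361, 23]);
translate([309, 453, 1160]) cube([532, 361, 23]);


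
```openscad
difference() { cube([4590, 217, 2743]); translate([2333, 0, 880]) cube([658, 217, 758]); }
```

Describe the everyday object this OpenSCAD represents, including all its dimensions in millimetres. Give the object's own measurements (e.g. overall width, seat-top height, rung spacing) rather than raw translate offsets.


A wall 4590 mm long (x), 217 mm thick (y), 2743 mm tall, with a rectangular window opening cut through it. The opening is 658 mm wide and 758 mm tall; its sill is at z = 880 mm and its near (−x) edge is 2333 mm from the wall's −x end. The opening passes through the full wall thickness.


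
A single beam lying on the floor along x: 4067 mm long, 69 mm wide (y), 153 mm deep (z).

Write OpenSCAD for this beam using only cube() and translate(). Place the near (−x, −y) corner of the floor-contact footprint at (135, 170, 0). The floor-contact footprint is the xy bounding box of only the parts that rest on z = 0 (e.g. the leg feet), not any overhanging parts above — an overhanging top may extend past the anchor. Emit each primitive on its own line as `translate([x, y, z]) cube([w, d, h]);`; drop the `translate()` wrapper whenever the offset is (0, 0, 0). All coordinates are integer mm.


translate([135, 170, 0]) cube([4067, 69, 153]);


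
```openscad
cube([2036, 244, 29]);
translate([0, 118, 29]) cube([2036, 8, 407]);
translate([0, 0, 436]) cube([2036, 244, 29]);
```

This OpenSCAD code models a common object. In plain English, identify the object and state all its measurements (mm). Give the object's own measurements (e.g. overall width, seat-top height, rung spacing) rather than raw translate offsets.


An I-beam lying along x, 2036 mm long. Overall section height 465 mm. Two flanges 244 mm wide (y) and 29 mm thick, one on the floor and one at the top; a web 8 mm thick runs between them, centred on the flange width.


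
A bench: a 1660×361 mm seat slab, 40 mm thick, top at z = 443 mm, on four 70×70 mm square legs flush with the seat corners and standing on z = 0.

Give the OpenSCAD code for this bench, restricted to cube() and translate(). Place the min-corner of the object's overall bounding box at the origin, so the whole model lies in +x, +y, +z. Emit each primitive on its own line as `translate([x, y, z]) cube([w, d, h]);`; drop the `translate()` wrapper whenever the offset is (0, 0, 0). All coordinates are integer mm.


// leg_h = 443 − 40 = 403
translate([0, 0, 403]) cube([1660, 361, 40]);
cube([70, 70, 403]);
translate([0, 291, 0]) cube([70, 70, 403]);
translate([1590, 0, 0]) cube([70, 70, 403]);
translate([1590, 291, 0]) cube([70, 70, 403]);


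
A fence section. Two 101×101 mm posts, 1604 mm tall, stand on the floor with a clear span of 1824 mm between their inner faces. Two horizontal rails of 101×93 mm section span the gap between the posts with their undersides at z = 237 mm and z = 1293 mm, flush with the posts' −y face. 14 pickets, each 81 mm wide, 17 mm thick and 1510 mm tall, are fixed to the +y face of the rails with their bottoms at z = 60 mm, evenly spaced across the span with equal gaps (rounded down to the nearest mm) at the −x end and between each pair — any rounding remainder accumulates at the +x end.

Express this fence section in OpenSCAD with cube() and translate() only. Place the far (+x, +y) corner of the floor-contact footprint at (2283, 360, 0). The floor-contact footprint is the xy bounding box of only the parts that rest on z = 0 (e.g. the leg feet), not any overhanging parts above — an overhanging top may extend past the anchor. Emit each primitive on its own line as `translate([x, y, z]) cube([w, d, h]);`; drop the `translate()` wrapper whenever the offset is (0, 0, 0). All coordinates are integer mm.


translate([257, 259, 0]) cube([101, 101, 1604]);
translate([2182, 259, 0]) cube([101, 101, 1604]);
translate([358, 259, 237]) cube([1824, 101, 93]);
translate([358, 259, 1293]) cube([1824, 101, 93]);
translate([404, 360, 60]) cube([81, 17, 1510]);
translate([531, 360, 60]) cube([81, 17, 1510]);
translate([658, 360, 60]) cube([81, 17, 1510]);
translate([785, 360, 60]) cube([81, 17, 1510]);
translate([912, 360, 60]) cube([81, 17, 1510]);
translate([1039, 360, 60]) cube([81, 17, 1510]);
translate([1166, 360, 60]) cube([81, 17, 1510]);
translate([1293, 360, 60]) cube([81, 17, 1510]);
translate([1420, 360, 60]) cube([81, 17, 1510]);
translate([1547, 360, 60]) cube([81, 17, 1510]);
translate([1674, 360, 60]) cube([81, 17, 1510]);
translate([1801, 360, 60]) cube([81, 17, 1510]);
translate([1928, 360, 60]) cube([81, 17, 1510]);
translate([2055, 360, 60]) cube([81, 17, 1510]);


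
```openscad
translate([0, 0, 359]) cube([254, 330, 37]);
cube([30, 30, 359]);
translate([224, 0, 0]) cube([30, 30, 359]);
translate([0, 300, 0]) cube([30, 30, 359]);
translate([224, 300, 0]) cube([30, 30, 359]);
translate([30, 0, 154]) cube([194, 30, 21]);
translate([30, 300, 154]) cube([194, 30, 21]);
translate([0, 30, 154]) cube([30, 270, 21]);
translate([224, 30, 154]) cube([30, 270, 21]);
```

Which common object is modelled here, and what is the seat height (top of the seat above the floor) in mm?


A stool. The seat height is 396 mm.

A 254×330×37 slab at z = 359 on four corner posts — a stool. The seat top is 359 + 37 = 396 mm.


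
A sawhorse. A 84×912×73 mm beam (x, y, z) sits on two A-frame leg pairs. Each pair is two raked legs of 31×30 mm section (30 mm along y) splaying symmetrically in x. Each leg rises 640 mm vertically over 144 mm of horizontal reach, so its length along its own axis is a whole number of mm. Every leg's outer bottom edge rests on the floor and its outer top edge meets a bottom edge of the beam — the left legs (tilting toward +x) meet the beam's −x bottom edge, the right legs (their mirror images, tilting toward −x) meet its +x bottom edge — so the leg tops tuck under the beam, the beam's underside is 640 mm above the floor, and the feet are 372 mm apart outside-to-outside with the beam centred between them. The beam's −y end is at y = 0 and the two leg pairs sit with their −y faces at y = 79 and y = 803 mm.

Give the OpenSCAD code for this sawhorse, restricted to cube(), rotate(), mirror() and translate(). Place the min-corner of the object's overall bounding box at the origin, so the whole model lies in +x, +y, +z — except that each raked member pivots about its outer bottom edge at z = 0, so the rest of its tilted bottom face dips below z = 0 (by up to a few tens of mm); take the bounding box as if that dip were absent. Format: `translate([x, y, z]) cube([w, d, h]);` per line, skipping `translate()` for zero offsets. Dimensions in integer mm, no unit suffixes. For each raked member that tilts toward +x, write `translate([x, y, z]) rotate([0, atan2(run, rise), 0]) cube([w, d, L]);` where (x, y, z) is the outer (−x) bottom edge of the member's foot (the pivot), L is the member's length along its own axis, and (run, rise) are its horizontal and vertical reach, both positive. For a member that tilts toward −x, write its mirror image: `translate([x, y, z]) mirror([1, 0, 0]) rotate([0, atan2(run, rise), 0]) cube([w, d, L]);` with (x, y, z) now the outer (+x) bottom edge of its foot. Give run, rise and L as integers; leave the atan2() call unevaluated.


translate([144, 0, 640]) cube([84, 912, 73]);
translate([0, 79, 0]) rotate([0, atan2(144, 640), 0]) cube([31, 30, 656]);
translate([372, 79, 0]) mirror([1, 0, 0]) rotate([0, atan2(144, 640), 0]) cube([31, 30, 656]);
translate([0, 803, 0]) rotate([0, atan2(144, 640), 0]) cube([31, 30, 656]);
translate([372, 803, 0]) mirror([1, 0, 0]) rotate([0, atan2(144, 640), 0]) cube([31, 30, 656]);


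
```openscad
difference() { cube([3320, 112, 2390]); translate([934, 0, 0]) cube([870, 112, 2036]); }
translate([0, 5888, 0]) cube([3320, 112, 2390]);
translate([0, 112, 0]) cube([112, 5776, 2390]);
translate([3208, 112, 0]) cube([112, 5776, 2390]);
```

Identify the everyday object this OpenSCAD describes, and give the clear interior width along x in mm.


A single room. The interior width is 3096 mm.

Four walls enclosing a rectangle with a door in the front wall — a room. Outside width 3320 minus two 112 mm walls gives 3096 mm.


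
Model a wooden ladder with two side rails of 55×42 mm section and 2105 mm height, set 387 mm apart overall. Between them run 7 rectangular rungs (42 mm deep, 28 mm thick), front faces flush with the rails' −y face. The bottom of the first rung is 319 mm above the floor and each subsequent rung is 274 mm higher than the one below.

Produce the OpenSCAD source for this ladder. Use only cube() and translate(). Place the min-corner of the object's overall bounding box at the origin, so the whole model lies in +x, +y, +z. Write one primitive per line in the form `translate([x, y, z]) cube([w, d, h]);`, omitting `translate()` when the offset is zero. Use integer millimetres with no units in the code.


cube([55, 42, 2105]);
translate([332, 0, 0]) cube([55, 42, 2105]);
translate([55, 0, 319]) cube([277, 42, 28]);
translate([55, 0, 593]) cube([277, 42, 28]);
translate([55, 0, 867]) cube([277, 42, 28]);
translate([55, 0, 1141]) cube([277, 42, 28]);
translate([55, 0, 1415]) cube([277, 42, 28]);
translate([55, 0, 1689]) cube([277, 42, 28]);
translate([55, 0, 1963]) cube([277, 42, 28]);


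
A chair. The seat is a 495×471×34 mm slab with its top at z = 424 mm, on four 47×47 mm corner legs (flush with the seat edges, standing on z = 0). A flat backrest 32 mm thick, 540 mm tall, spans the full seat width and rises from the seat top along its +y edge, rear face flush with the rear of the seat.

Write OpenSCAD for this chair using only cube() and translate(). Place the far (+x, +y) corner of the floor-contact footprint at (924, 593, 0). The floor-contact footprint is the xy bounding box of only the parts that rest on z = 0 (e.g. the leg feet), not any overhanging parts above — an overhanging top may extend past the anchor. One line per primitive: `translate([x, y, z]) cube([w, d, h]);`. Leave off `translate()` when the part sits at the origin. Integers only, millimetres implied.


translate([429, 122, 390]) cube([495, 471, 34]);
translate([429, 122, 0]) cube([47, 47, 390]);
translate([877, 122, 0]) cube([47, 47, 390]);
translate([429, 546, 0]) cube([47, 47, 390]);
translate([877, 546, 0]) cube([47, 47, 390]);
translate([429, 561, 424]) cube([495, 32, 540]);


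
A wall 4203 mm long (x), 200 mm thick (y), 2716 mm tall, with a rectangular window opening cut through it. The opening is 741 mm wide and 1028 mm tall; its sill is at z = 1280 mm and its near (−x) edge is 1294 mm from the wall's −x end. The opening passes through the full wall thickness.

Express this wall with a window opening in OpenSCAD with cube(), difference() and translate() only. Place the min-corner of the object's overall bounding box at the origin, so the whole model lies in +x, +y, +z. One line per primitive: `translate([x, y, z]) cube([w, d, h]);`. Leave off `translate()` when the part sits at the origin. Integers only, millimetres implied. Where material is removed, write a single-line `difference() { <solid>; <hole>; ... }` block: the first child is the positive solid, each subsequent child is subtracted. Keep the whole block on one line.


difference() { cube([4203, 200, 2716]); translate([1294, 0, 1280]) cube([741, 200, 1028]); }


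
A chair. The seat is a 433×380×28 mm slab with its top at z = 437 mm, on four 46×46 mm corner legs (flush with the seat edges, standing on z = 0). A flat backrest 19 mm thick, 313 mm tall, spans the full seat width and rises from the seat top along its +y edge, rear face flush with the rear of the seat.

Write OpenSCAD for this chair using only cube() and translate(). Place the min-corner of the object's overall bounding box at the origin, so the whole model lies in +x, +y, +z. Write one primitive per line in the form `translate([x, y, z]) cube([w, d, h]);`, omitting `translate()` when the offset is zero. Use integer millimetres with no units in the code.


translate([0, 0, 409]) cube([433, 380, 28]);
cube([46, 46, 409]);
translate([387, 0, 0]) cube([46, 46, 409]);
translate([0, 334, 0]) cube([46, 46, 409]);
translate([387, 334, 0]) cube([46, 46, 409]);
translate([0, 361, 437]) cube([433, 19, 313]);


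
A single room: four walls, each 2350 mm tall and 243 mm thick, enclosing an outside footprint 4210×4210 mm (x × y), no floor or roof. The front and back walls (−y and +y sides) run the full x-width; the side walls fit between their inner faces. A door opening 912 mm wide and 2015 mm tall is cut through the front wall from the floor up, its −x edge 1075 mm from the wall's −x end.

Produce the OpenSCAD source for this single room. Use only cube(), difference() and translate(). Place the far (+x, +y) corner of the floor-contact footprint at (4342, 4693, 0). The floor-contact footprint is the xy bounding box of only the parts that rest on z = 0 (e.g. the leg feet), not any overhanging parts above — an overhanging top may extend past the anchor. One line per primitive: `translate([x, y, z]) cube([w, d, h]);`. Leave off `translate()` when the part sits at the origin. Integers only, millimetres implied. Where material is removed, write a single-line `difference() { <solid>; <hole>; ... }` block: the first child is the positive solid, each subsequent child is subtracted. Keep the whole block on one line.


difference() { translate([132, 483, 0]) cube([4210, 243, 2350]); translate([1207, 483, 0]) cube([912, 243, 2015]); }
translate([132, 4450, 0]) cube([4210, 243, 2350]);
translate([132, 726, 0]) cube([243, 3724, 2350]);
translate([4099, 726, 0]) cube([243, 3724, 2350]);


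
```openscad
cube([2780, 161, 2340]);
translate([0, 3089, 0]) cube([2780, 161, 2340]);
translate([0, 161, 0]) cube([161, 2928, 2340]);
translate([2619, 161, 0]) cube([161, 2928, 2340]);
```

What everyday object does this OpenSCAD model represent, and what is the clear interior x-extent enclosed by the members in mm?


A house (or room) frame. The interior width is 2458 mm.

Four 2340 mm walls enclosing a rectangle with no floor or roof — a room or house frame. Outside width is 2780 mm and wall thickness is 161 mm, so the interior width is 2780 − 2 × 161 = 2458 mm.


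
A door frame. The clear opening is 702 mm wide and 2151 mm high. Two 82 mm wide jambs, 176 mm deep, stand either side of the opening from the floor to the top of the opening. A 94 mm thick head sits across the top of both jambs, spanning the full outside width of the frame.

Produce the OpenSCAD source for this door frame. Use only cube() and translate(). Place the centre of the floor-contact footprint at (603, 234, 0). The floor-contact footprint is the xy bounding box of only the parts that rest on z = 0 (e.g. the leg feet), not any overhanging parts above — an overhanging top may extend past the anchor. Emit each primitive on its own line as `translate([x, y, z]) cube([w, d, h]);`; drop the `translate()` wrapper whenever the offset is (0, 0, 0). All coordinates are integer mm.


translate([170, 146, 0]) cube([82, 176, 2151]);
translate([954, 146, 0]) cube([82, 176, 2151]);
translate([170, 146, 2151]) cube([866, 176, 94]);


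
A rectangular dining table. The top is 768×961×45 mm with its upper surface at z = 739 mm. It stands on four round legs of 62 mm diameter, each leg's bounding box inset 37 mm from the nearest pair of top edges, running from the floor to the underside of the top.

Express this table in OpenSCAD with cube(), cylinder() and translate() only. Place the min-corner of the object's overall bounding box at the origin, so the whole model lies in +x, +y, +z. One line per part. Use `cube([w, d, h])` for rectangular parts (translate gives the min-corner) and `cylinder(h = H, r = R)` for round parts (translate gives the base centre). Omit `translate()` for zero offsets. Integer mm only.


translate([0, 0, 694]) cube([768, 961, 45]);
translate([68, 68, 0]) cylinder(h = 694, r = 31);
translate([700, 68, 0]) cylinder(h = 694, r = 31);
translate([68, 893, 0]) cylinder(h = 694, r = 31);
translate([700, 893, 0]) cylinder(h = 694, r = 31);


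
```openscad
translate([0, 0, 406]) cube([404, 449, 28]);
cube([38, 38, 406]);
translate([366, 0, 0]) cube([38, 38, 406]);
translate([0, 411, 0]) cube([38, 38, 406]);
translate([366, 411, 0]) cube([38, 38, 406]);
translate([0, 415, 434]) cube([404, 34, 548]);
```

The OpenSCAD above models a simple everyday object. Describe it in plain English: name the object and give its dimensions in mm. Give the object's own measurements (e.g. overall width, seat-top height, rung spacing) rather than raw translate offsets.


A chair. The seat is a 404×449×28 mm slab with its top at z = 434 mm, on four 38×38 mm corner legs (flush with the seat edges, standing on z = 0). A flat backrest 34 mm thick, 548 mm tall, spans the full seat width and rises from the seat top along its +y edge, rear face flush with the rear of the seat.


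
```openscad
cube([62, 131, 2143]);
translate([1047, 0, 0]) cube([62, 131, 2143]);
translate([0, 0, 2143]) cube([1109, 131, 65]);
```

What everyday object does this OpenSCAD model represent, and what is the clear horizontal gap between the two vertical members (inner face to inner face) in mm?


A door frame. The clear opening width is 985 mm.

Two 2143 mm tall posts with a header on top — a door frame. The left jamb is 62 mm wide at x = 0; the right jamb starts at x = 1047. The clear opening is 1047 − 62 = 985 mm.


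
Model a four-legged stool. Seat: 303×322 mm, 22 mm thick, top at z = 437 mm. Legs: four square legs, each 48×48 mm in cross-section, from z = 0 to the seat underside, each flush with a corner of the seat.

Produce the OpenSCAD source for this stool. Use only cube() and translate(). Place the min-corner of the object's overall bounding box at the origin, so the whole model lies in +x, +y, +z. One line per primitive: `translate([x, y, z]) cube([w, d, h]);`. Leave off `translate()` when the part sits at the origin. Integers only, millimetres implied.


translate([0, 0, 415]) cube([303, 322, 22]);
cube([48, 48, 415]);
translate([255, 0, 0]) cube([48, 48, 415]);
translate([0, 274, 0]) cube([48, 48, 415]);
translate([255, 274, 0]) cube([48, 48, 415]);


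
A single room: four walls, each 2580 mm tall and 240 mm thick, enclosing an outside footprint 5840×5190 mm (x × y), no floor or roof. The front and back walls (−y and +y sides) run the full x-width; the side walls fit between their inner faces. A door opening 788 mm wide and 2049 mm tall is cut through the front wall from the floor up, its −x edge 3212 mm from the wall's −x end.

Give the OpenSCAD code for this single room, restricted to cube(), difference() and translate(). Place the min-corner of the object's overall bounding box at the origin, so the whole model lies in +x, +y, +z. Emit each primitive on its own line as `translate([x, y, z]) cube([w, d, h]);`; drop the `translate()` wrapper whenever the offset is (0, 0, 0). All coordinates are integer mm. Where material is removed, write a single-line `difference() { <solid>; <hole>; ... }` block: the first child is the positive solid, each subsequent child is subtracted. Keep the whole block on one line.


difference() { cube([5840, 240, 2580]); translate([3212, 0, 0]) cube([788, 240, 2049]); }
translate([0, 4950, 0]) cube([5840, 240, 2580]);
translate([0, 240, 0]) cube([240, 4710, 2580]);
translate([5600, 240, 0]) cube([240, 4710, 2580]);


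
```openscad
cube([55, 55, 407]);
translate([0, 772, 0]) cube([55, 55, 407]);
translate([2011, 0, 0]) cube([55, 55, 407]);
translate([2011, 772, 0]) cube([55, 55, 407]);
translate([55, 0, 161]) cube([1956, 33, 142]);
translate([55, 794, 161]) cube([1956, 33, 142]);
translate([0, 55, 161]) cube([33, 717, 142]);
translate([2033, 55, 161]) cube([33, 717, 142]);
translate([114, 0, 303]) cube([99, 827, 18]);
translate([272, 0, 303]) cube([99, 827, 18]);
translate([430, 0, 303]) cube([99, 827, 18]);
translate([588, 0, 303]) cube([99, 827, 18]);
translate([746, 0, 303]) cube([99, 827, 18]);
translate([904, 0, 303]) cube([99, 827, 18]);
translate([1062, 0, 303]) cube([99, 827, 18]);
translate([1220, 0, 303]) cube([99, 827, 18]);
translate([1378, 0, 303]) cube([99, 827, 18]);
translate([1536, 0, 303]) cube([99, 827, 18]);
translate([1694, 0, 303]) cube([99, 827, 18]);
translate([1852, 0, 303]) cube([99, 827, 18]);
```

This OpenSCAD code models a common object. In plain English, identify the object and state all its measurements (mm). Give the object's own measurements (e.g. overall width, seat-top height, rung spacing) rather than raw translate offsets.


A bed frame 2066 mm long (x) by 827 mm wide (y). Four 55×55 mm corner posts, 407 mm tall, at the corners of the footprint. Four rails of 33 mm thickness and 142 mm height run between adjacent posts with their undersides at z = 161 mm, their outer faces flush with the outside of the frame (the two x-running rails run between the posts' inner faces; the two y-running rails run between the posts' inner faces). 12 slats, each 99 mm wide (x) and 18 mm thick, lie across the top of the two x-running rails, running the full 827 mm width of the frame in y; along x they sit between the end posts with a 59 mm gap after the −x posts and between neighbouring slats, leaving 60 mm before the +x posts.
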